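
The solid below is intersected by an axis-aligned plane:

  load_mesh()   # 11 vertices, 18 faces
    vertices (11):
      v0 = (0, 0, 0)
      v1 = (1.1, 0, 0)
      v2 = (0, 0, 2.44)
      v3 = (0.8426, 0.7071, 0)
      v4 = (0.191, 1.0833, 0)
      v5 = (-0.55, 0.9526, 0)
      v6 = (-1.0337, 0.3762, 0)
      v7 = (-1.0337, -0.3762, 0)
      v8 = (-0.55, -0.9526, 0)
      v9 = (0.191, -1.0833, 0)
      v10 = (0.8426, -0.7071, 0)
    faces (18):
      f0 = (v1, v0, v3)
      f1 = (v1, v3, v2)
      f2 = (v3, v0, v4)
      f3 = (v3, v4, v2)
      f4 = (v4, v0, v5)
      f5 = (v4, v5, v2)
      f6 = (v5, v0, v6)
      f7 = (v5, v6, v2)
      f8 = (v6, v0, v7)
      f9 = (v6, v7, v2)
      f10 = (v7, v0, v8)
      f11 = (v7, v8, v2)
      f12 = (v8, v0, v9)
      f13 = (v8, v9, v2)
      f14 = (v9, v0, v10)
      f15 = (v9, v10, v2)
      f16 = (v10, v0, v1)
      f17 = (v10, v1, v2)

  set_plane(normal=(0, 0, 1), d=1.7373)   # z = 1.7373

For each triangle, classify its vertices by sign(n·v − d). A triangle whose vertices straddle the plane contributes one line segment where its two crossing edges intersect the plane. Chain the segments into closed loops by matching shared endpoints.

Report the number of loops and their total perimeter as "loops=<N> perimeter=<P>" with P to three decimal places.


loops=1 perimeter=1.950

Straddling triangles (9 of 18):
  (v1,v3,v2) [--+] → (0.242662, 0.203639, 1.7373)–(0.316791, 0, 1.7373)  len=0.2167
  (v3,v4,v2) [--+] → (0.0550064, 0.311982, 1.7373)–(0.242662, 0.203639, 1.7373)  len=0.2167
  (v4,v5,v2) [--+] → (-0.158395, 0.274341, 1.7373)–(0.0550064, 0.311982, 1.7373)  len=0.2167
  (v5,v6,v2) [--+] → (-0.297697, 0.108343, 1.7373)–(-0.158395, 0.274341, 1.7373)  len=0.2167
  (v6,v7,v2) [--+] → (-0.297697, -0.108343, 1.7373)–(-0.297697, 0.108343, 1.7373)  len=0.2167
  (v7,v8,v2) [--+] → (-0.158395, -0.274341, 1.7373)–(-0.297697, -0.108343, 1.7373)  len=0.2167
  (v8,v9,v2) [--+] → (0.0550064, -0.311982, 1.7373)–(-0.158395, -0.274341, 1.7373)  len=0.2167
  (v9,v10,v2) [--+] → (0.242662, -0.203639, 1.7373)–(0.0550064, -0.311982, 1.7373)  len=0.2167
  (v10,v1,v2) [--+] → (0.316791, 0, 1.7373)–(0.242662, -0.203639, 1.7373)  len=0.2167

Chained into 1 loop(s):
  loop 1: 9 segments, perimeter = 1.9503
Total perimeter = 1.950


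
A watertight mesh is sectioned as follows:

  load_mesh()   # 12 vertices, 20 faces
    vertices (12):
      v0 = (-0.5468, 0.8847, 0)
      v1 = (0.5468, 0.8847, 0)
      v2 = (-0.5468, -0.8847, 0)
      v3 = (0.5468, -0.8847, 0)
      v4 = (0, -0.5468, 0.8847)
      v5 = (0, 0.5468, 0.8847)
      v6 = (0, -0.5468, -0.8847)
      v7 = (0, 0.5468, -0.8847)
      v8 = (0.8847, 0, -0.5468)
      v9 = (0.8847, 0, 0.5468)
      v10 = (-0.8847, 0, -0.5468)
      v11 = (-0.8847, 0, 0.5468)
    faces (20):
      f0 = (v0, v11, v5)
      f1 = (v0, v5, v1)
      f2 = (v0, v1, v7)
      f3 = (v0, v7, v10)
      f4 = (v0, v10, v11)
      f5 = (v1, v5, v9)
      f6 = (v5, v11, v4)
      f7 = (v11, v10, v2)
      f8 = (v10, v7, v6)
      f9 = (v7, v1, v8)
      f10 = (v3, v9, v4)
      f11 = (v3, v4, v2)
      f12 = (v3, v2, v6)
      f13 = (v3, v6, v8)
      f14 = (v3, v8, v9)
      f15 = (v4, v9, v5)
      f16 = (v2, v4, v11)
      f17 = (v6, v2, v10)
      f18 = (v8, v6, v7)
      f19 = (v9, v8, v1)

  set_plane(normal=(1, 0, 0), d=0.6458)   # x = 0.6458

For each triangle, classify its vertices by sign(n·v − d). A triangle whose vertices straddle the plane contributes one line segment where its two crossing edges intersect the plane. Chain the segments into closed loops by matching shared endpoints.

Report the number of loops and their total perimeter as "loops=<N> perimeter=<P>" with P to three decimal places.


Straddling triangles (8 of 20):
  (v1,v5,v9) [--+] → (0.6458, 0.147655, 0.638045)–(0.6458, 0.625495, 0.160205)  len=0.6758
  (v7,v1,v8) [--+] → (0.6458, 0.625495, -0.160205)–(0.6458, 0.147655, -0.638045)  len=0.6758
  (v3,v9,v4) [-+-] → (0.6458, -0.625495, 0.160205)–(0.6458, -0.147655, 0.638045)  len=0.6758
  (v3,v6,v8) [--+] → (0.6458, -0.147655, -0.638045)–(0.6458, -0.625495, -0.160205)  len=0.6758
  (v3,v8,v9) [-++] → (0.6458, -0.625495, -0.160205)–(0.6458, -0.625495, 0.160205)  len=0.3204
  (v4,v9,v5) [-+-] → (0.6458, -0.147655, 0.638045)–(0.6458, 0.147655, 0.638045)  len=0.2953
  (v8,v6,v7) [+--] → (0.6458, -0.147655, -0.638045)–(0.6458, 0.147655, -0.638045)  len=0.2953
  (v9,v8,v1) [++-] → (0.6458, 0.625495, -0.160205)–(0.6458, 0.625495, 0.160205)  len=0.3204

Chained into 1 loop(s):
  loop 1: 8 segments, perimeter = 3.9345
Total perimeter = 3.935

loops=1 perimeter=3.935


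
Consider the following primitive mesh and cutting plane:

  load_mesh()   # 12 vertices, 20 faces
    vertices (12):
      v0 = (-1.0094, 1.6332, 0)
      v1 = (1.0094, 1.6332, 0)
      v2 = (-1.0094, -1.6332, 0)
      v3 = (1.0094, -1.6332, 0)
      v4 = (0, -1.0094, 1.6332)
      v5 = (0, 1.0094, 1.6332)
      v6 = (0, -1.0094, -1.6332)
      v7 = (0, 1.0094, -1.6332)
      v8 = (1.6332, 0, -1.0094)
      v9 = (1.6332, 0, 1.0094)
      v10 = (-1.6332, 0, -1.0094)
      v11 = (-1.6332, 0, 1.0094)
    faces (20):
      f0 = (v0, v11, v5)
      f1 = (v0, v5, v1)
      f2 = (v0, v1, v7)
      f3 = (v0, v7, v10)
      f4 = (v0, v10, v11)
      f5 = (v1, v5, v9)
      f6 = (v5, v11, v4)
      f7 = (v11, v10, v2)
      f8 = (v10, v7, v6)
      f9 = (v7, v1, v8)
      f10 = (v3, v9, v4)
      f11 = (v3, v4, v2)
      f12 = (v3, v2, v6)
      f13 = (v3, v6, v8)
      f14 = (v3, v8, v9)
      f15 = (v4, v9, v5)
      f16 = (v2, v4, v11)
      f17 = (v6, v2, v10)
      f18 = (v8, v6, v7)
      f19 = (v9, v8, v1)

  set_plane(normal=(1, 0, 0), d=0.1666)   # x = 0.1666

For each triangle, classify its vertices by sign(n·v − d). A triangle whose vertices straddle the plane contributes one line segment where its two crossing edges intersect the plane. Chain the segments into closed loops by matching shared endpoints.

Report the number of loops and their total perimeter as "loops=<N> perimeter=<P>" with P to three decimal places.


loops=1 perimeter=10.630

Straddling triangles (10 of 20):
  (v0,v5,v1) [--+] → (0.1666, 1.11236, 1.36364)–(0.1666, 1.6332, 0)  len=1.4597
  (v0,v1,v7) [-+-] → (0.1666, 1.6332, 0)–(0.1666, 1.11236, -1.36364)  len=1.4597
  (v1,v5,v9) [+-+] → (0.1666, 1.11236, 1.36364)–(0.1666, 0.906433, 1.56957)  len=0.2912
  (v7,v1,v8) [-++] → (0.1666, 1.11236, -1.36364)–(0.1666, 0.906433, -1.56957)  len=0.2912
  (v3,v9,v4) [++-] → (0.1666, -0.906433, 1.56957)–(0.1666, -1.11236, 1.36364)  len=0.2912
  (v3,v4,v2) [+--] → (0.1666, -1.11236, 1.36364)–(0.1666, -1.6332, 0)  len=1.4597
  (v3,v2,v6) [+--] → (0.1666, -1.6332, 0)–(0.1666, -1.11236, -1.36364)  len=1.4597
  (v3,v6,v8) [+-+] → (0.1666, -1.11236, -1.36364)–(0.1666, -0.906433, -1.56957)  len=0.2912
  (v4,v9,v5) [-+-] → (0.1666, -0.906433, 1.56957)–(0.1666, 0.906433, 1.56957)  len=1.8129
  (v8,v6,v7) [+--] → (0.1666, -0.906433, -1.56957)–(0.1666, 0.906433, -1.56957)  len=1.8129

Chained into 1 loop(s):
  loop 1: 10 segments, perimeter = 10.6295
Total perimeter = 10.630


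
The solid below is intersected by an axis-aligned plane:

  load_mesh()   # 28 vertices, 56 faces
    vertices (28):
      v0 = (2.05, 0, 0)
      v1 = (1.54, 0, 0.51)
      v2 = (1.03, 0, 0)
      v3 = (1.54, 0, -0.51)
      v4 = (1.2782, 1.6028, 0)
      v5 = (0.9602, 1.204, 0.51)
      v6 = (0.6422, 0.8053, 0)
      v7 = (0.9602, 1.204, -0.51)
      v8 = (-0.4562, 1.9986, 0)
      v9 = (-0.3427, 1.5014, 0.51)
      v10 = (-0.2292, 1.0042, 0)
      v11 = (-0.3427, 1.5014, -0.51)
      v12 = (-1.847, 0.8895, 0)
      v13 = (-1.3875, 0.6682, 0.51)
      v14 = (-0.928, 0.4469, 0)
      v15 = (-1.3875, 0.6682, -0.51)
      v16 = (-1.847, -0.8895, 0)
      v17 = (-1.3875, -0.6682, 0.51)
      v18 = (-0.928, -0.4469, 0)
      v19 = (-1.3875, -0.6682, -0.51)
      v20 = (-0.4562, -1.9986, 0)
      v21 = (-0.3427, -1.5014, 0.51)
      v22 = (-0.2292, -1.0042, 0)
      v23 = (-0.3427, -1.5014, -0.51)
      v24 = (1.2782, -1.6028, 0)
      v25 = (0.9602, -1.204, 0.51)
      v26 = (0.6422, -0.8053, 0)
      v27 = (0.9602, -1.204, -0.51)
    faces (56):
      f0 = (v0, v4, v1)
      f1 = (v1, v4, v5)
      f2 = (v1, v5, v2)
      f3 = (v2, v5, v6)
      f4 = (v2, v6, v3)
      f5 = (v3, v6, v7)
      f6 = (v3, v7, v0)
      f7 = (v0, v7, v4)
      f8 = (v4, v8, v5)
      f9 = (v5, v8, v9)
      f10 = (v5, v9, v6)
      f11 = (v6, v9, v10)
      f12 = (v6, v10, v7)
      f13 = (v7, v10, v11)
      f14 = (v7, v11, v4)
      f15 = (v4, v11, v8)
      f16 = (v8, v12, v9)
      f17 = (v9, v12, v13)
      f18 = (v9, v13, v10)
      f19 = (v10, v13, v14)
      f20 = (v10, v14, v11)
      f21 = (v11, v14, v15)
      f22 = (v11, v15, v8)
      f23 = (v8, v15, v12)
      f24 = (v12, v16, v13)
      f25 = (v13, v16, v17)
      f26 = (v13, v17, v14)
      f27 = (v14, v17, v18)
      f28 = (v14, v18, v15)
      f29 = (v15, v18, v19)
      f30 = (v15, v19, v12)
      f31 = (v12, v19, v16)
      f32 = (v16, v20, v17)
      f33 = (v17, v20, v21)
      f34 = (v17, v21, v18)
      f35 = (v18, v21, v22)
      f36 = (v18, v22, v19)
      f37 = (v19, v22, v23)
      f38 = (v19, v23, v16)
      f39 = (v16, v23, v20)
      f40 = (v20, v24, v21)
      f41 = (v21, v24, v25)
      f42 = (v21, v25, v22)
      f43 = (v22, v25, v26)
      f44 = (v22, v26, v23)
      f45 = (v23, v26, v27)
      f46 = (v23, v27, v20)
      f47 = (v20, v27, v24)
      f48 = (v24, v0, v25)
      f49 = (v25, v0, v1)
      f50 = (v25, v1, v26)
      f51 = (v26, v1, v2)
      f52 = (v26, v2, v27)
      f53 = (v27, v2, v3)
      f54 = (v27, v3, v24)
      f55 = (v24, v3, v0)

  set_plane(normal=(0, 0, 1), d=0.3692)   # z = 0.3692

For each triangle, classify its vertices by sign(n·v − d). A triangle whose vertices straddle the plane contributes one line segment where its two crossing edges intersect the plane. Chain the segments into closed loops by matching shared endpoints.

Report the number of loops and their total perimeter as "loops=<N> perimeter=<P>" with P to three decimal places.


Straddling triangles (28 of 56):
  (v0,v4,v1) [--+] → (1.46772, 0.442499, 0.3692)–(1.6808, 0, 0.3692)  len=0.4911
  (v1,v4,v5) [+-+] → (1.46772, 0.442499, 0.3692)–(1.04799, 1.3141, 0.3692)  len=0.9674
  (v1,v5,v2) [++-] → (0.97947, 0.871602, 0.3692)–(1.3992, 0, 0.3692)  len=0.9674
  (v2,v5,v6) [-+-] → (0.97947, 0.871602, 0.3692)–(0.872407, 1.09393, 0.3692)  len=0.2468
  (v4,v8,v5) [--+] → (0.569163, 1.42337, 0.3692)–(1.04799, 1.3141, 0.3692)  len=0.4911
  (v5,v8,v9) [+-+] → (0.569163, 1.42337, 0.3692)–(-0.374035, 1.63867, 0.3692)  len=0.9675
  (v5,v9,v6) [++-] → (-0.0707904, 1.30922, 0.3692)–(0.872407, 1.09393, 0.3692)  len=0.9675
  (v6,v9,v10) [-+-] → (-0.0707904, 1.30922, 0.3692)–(-0.311365, 1.36413, 0.3692)  len=0.2468
  (v8,v12,v9) [--+] → (-0.758005, 1.33247, 0.3692)–(-0.374035, 1.63867, 0.3692)  len=0.4911
  (v9,v12,v13) [+-+] → (-0.758005, 1.33247, 0.3692)–(-1.51436, 0.729296, 0.3692)  len=0.9674
  (v9,v13,v10) [++-] → (-1.06772, 0.760962, 0.3692)–(-0.311365, 1.36413, 0.3692)  len=0.9674
  (v10,v13,v14) [-+-] → (-1.06772, 0.760962, 0.3692)–(-1.26064, 0.607104, 0.3692)  len=0.2468
  (v12,v16,v13) [--+] → (-1.51436, 0.238153, 0.3692)–(-1.51436, 0.729296, 0.3692)  len=0.4911
  (v13,v16,v17) [+-+] → (-1.51436, 0.238153, 0.3692)–(-1.51436, -0.729296, 0.3692)  len=0.9674
  (v13,v17,v14) [++-] → (-1.26064, -0.360345, 0.3692)–(-1.26064, 0.607104, 0.3692)  len=0.9674
  (v14,v17,v18) [-+-] → (-1.26064, -0.360345, 0.3692)–(-1.26064, -0.607104, 0.3692)  len=0.2468
  (v16,v20,v17) [--+] → (-1.13039, -1.03549, 0.3692)–(-1.51436, -0.729296, 0.3692)  len=0.4911
  (v17,v20,v21) [+-+] → (-1.13039, -1.03549, 0.3692)–(-0.374035, -1.63867, 0.3692)  len=0.9674
  (v17,v21,v18) [++-] → (-0.504289, -1.21028, 0.3692)–(-1.26064, -0.607104, 0.3692)  len=0.9674
  (v18,v21,v22) [-+-] → (-0.504289, -1.21028, 0.3692)–(-0.311365, -1.36413, 0.3692)  len=0.2468
  (v20,v24,v21) [--+] → (0.104796, -1.52939, 0.3692)–(-0.374035, -1.63867, 0.3692)  len=0.4911
  (v21,v24,v25) [+-+] → (0.104796, -1.52939, 0.3692)–(1.04799, -1.3141, 0.3692)  len=0.9675
  (v21,v25,v22) [++-] → (0.631832, -1.14884, 0.3692)–(-0.311365, -1.36413, 0.3692)  len=0.9675
  (v22,v25,v26) [-+-] → (0.631832, -1.14884, 0.3692)–(0.872407, -1.09393, 0.3692)  len=0.2468
  (v24,v0,v25) [--+] → (1.26107, -0.871602, 0.3692)–(1.04799, -1.3141, 0.3692)  len=0.4911
  (v25,v0,v1) [+-+] → (1.26107, -0.871602, 0.3692)–(1.6808, 0, 0.3692)  len=0.9674
  (v25,v1,v26) [++-] → (1.29214, -0.222326, 0.3692)–(0.872407, -1.09393, 0.3692)  len=0.9674
  (v26,v1,v2) [-+-] → (1.29214, -0.222326, 0.3692)–(1.3992, 0, 0.3692)  len=0.2468

Chained into 2 loop(s):
  loop 1: 14 segments, perimeter = 10.2099
  loop 2: 14 segments, perimeter = 8.4993
Total perimeter = 18.709

loops=2 perimeter=18.709


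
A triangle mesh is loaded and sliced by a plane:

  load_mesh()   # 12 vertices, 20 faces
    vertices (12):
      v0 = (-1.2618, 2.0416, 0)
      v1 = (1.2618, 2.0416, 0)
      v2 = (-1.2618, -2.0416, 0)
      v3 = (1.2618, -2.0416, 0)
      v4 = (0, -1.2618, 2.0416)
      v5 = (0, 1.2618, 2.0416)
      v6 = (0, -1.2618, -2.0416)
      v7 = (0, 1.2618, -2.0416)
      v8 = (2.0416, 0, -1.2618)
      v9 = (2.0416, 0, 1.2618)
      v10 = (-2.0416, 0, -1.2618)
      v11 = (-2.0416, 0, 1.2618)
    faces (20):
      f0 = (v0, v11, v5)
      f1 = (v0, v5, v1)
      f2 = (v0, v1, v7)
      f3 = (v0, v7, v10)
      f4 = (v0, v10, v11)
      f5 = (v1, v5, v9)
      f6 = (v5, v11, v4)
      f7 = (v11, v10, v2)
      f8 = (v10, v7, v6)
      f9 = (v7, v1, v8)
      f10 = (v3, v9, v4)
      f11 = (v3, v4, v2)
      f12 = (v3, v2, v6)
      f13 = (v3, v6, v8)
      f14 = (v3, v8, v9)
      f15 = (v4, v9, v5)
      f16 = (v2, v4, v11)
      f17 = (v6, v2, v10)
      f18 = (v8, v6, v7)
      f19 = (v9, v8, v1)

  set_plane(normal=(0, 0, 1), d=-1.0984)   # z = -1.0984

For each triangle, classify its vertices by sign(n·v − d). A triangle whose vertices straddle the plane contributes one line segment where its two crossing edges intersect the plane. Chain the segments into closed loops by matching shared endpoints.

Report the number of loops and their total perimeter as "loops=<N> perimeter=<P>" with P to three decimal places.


Straddling triangles (10 of 20):
  (v0,v1,v7) [++-] → (0.58294, 1.62206, -1.0984)–(-0.58294, 1.62206, -1.0984)  len=1.1659
  (v0,v7,v10) [+--] → (-0.58294, 1.62206, -1.0984)–(-1.94062, 0.264382, -1.0984)  len=1.9200
  (v0,v10,v11) [+-+] → (-1.94062, 0.264382, -1.0984)–(-2.0416, 0, -1.0984)  len=0.2830
  (v11,v10,v2) [+-+] → (-2.0416, 0, -1.0984)–(-1.94062, -0.264382, -1.0984)  len=0.2830
  (v7,v1,v8) [-+-] → (0.58294, 1.62206, -1.0984)–(1.94062, 0.264382, -1.0984)  len=1.9200
  (v3,v2,v6) [++-] → (-0.58294, -1.62206, -1.0984)–(0.58294, -1.62206, -1.0984)  len=1.1659
  (v3,v6,v8) [+--] → (0.58294, -1.62206, -1.0984)–(1.94062, -0.264382, -1.0984)  len=1.9200
  (v3,v8,v9) [+-+] → (1.94062, -0.264382, -1.0984)–(2.0416, 0, -1.0984)  len=0.2830
  (v6,v2,v10) [-+-] → (-0.58294, -1.62206, -1.0984)–(-1.94062, -0.264382, -1.0984)  len=1.9200
  (v9,v8,v1) [+-+] → (2.0416, 0, -1.0984)–(1.94062, 0.264382, -1.0984)  len=0.2830

Chained into 1 loop(s):
  loop 1: 10 segments, perimeter = 11.1440
Total perimeter = 11.144

loops=1 perimeter=11.144


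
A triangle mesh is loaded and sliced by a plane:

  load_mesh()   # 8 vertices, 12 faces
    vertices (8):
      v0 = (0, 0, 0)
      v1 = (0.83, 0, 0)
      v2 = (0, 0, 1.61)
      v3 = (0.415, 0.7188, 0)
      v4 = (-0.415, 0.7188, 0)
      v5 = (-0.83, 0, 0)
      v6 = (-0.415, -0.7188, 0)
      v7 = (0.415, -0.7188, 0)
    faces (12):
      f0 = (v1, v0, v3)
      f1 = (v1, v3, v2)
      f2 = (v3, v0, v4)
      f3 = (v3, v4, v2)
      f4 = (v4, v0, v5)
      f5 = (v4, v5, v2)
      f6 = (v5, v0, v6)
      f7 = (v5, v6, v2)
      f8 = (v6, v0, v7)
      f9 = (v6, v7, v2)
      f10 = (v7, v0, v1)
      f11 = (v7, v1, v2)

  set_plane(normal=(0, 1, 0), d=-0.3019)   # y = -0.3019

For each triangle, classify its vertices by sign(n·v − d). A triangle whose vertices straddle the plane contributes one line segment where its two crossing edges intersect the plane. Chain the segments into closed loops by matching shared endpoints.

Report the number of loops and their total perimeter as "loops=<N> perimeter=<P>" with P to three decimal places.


loops=1 perimeter=3.761

Straddling triangles (6 of 12):
  (v5,v0,v6) [++-] → (-0.174302, -0.3019, 0)–(-0.655698, -0.3019, 0)  len=0.4814
  (v5,v6,v2) [+-+] → (-0.655698, -0.3019, 0)–(-0.174302, -0.3019, 0.933791)  len=1.0506
  (v6,v0,v7) [-+-] → (-0.174302, -0.3019, 0)–(0.174302, -0.3019, 0)  len=0.3486
  (v6,v7,v2) [--+] → (0.174302, -0.3019, 0.933791)–(-0.174302, -0.3019, 0.933791)  len=0.3486
  (v7,v0,v1) [-++] → (0.174302, -0.3019, 0)–(0.655698, -0.3019, 0)  len=0.4814
  (v7,v1,v2) [-++] → (0.655698, -0.3019, 0)–(0.174302, -0.3019, 0.933791)  len=1.0506

Chained into 1 loop(s):
  loop 1: 6 segments, perimeter = 3.7611
Total perimeter = 3.761


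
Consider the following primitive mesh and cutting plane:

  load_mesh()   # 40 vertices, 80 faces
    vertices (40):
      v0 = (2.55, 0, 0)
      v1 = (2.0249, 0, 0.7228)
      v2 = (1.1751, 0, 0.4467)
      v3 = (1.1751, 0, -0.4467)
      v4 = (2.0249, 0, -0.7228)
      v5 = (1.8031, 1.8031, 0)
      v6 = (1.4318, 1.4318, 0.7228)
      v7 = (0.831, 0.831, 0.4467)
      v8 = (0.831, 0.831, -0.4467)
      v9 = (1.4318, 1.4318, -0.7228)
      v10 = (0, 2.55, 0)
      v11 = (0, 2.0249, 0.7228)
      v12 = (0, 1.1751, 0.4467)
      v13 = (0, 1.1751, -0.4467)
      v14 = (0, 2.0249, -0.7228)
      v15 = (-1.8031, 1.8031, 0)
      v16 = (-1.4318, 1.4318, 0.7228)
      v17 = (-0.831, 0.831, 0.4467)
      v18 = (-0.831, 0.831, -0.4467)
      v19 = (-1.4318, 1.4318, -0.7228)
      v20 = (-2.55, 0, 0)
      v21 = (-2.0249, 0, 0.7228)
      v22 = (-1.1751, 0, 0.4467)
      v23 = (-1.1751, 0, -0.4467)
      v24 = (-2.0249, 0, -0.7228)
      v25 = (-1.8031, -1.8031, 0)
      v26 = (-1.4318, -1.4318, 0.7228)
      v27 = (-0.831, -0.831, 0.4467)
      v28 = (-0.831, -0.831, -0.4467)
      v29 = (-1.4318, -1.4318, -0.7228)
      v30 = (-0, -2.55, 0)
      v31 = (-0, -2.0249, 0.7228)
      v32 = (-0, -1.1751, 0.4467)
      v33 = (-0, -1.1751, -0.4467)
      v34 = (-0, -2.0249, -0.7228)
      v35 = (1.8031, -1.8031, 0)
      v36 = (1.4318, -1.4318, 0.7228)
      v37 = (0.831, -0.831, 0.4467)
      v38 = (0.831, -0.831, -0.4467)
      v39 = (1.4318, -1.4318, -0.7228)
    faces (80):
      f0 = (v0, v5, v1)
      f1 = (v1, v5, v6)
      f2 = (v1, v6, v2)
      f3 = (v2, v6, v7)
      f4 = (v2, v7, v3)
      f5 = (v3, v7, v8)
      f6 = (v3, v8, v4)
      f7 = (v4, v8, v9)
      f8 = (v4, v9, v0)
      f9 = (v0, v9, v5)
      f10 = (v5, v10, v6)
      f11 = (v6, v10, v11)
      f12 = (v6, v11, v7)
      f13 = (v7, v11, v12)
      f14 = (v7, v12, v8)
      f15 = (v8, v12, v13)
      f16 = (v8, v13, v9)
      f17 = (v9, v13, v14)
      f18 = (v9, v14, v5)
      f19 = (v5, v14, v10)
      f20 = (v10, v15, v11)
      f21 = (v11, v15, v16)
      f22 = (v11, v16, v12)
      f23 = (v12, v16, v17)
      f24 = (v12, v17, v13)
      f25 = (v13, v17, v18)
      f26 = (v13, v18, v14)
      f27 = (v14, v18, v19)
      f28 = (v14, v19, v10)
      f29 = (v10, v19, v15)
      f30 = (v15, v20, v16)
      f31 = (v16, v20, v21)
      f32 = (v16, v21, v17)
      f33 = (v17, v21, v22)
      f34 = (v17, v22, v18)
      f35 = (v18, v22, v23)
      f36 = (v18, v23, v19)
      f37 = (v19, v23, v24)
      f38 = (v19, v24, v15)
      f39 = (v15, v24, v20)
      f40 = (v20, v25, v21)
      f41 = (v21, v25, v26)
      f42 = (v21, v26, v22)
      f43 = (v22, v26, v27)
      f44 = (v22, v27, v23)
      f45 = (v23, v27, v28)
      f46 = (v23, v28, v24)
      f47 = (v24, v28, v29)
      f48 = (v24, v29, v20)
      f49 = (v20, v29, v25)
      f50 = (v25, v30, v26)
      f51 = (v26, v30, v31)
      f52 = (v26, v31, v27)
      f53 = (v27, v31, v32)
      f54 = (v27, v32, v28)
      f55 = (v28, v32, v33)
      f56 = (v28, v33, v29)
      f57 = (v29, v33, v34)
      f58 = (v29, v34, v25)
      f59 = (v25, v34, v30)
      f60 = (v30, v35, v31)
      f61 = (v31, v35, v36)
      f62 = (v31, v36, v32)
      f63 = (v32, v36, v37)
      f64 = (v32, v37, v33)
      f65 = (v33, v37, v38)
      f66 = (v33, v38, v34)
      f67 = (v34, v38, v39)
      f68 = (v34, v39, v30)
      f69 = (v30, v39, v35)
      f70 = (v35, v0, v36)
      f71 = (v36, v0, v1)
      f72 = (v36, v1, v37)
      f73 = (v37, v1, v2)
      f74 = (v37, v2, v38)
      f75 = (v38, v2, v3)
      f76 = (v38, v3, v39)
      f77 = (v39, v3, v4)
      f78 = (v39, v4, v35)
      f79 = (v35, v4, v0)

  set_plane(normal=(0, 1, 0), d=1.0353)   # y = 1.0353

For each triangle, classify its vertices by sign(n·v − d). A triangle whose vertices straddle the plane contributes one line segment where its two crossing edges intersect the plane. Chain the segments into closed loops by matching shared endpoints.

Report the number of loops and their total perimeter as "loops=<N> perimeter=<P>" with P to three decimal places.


loops=2 perimeter=10.535

Straddling triangles (24 of 80):
  (v0,v5,v1) [-+-] → (2.12115, 1.0353, 0)–(1.89755, 1.0353, 0.307784)  len=0.3804
  (v1,v5,v6) [-++] → (1.89755, 1.0353, 0.307784)–(1.59604, 1.0353, 0.7228)  len=0.5130
  (v1,v6,v2) [-+-] → (1.59604, 1.0353, 0.7228)–(1.36071, 1.0353, 0.646341)  len=0.2474
  (v2,v6,v7) [-+-] → (1.36071, 1.0353, 0.646341)–(1.0353, 1.0353, 0.540587)  len=0.3422
  (v4,v8,v9) [--+] → (1.0353, 1.0353, -0.540587)–(1.59604, 1.0353, -0.7228)  len=0.5896
  (v4,v9,v0) [-+-] → (1.59604, 1.0353, -0.7228)–(1.74146, 1.0353, -0.522639)  len=0.2474
  (v0,v9,v5) [-++] → (1.74146, 1.0353, -0.522639)–(2.12115, 1.0353, 0)  len=0.6460
  (v6,v11,v7) [++-] → (0.688799, 1.0353, 0.493946)–(1.0353, 1.0353, 0.540587)  len=0.3496
  (v7,v11,v12) [-++] → (0.688799, 1.0353, 0.493946)–(0.337616, 1.0353, 0.4467)  len=0.3543
  (v7,v12,v8) [-+-] → (0.337616, 1.0353, 0.4467)–(0.337616, 1.0353, 0.0837319)  len=0.3630
  (v8,v12,v13) [-++] → (0.337616, 1.0353, 0.0837319)–(0.337616, 1.0353, -0.4467)  len=0.5304
  (v8,v13,v9) [-++] → (0.337616, 1.0353, -0.4467)–(1.0353, 1.0353, -0.540587)  len=0.7040
  (v12,v16,v17) [++-] → (-1.0353, 1.0353, 0.540587)–(-0.337616, 1.0353, 0.4467)  len=0.7040
  (v12,v17,v13) [+-+] → (-0.337616, 1.0353, 0.4467)–(-0.337616, 1.0353, -0.0837319)  len=0.5304
  (v13,v17,v18) [+--] → (-0.337616, 1.0353, -0.0837319)–(-0.337616, 1.0353, -0.4467)  len=0.3630
  (v13,v18,v14) [+-+] → (-0.337616, 1.0353, -0.4467)–(-0.688799, 1.0353, -0.493946)  len=0.3543
  (v14,v18,v19) [+-+] → (-0.688799, 1.0353, -0.493946)–(-1.0353, 1.0353, -0.540587)  len=0.3496
  (v15,v20,v16) [+-+] → (-2.12115, 1.0353, 0)–(-1.74146, 1.0353, 0.522639)  len=0.6460
  (v16,v20,v21) [+--] → (-1.74146, 1.0353, 0.522639)–(-1.59604, 1.0353, 0.7228)  len=0.2474
  (v16,v21,v17) [+--] → (-1.59604, 1.0353, 0.7228)–(-1.0353, 1.0353, 0.540587)  len=0.5896
  (v18,v23,v19) [--+] → (-1.36071, 1.0353, -0.646341)–(-1.0353, 1.0353, -0.540587)  len=0.3422
  (v19,v23,v24) [+--] → (-1.36071, 1.0353, -0.646341)–(-1.59604, 1.0353, -0.7228)  len=0.2474
  (v19,v24,v15) [+-+] → (-1.59604, 1.0353, -0.7228)–(-1.89755, 1.0353, -0.307784)  len=0.5130
  (v15,v24,v20) [+--] → (-1.89755, 1.0353, -0.307784)–(-2.12115, 1.0353, 0)  len=0.3804

Chained into 2 loop(s):
  loop 1: 12 segments, perimeter = 5.2674
  loop 2: 12 segments, perimeter = 5.2674
Total perimeter = 10.535


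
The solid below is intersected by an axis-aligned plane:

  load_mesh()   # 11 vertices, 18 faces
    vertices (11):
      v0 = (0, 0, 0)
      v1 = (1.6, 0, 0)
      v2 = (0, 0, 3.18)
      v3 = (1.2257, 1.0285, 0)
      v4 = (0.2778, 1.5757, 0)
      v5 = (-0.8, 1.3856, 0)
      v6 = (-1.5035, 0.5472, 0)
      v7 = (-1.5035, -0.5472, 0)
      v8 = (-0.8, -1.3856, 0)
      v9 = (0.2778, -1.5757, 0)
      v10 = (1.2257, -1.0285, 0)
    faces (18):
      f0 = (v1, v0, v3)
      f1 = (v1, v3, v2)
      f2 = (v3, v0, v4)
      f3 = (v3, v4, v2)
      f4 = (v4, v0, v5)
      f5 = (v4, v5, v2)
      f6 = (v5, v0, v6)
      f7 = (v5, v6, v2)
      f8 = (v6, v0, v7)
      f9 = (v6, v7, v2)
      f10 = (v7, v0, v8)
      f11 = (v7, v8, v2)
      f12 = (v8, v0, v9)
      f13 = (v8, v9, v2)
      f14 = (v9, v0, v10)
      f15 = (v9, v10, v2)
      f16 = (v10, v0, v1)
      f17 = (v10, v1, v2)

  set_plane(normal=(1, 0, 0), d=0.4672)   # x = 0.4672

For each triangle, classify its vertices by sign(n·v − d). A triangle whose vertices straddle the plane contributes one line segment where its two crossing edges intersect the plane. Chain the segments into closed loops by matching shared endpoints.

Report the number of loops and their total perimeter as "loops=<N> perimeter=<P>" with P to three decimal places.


loops=1 perimeter=8.384

Straddling triangles (8 of 18):
  (v1,v0,v3) [+-+] → (0.4672, 0, 0)–(0.4672, 0.392033, 0)  len=0.3920
  (v1,v3,v2) [++-] → (0.4672, 0.392033, 1.96788)–(0.4672, 0, 2.25144)  len=0.4838
  (v3,v0,v4) [+--] → (0.4672, 0.392033, 0)–(0.4672, 1.46636, 0)  len=1.0743
  (v3,v4,v2) [+--] → (0.4672, 1.46636, 0)–(0.4672, 0.392033, 1.96788)  len=2.2420
  (v9,v0,v10) [--+] → (0.4672, -0.392033, 0)–(0.4672, -1.46636, 0)  len=1.0743
  (v9,v10,v2) [-+-] → (0.4672, -1.46636, 0)–(0.4672, -0.392033, 1.96788)  len=2.2420
  (v10,v0,v1) [+-+] → (0.4672, -0.392033, 0)–(0.4672, 0, 0)  len=0.3920
  (v10,v1,v2) [++-] → (0.4672, 0, 2.25144)–(0.4672, -0.392033, 1.96788)  len=0.4838

Chained into 1 loop(s):
  loop 1: 8 segments, perimeter = 8.3845
Total perimeter = 8.384


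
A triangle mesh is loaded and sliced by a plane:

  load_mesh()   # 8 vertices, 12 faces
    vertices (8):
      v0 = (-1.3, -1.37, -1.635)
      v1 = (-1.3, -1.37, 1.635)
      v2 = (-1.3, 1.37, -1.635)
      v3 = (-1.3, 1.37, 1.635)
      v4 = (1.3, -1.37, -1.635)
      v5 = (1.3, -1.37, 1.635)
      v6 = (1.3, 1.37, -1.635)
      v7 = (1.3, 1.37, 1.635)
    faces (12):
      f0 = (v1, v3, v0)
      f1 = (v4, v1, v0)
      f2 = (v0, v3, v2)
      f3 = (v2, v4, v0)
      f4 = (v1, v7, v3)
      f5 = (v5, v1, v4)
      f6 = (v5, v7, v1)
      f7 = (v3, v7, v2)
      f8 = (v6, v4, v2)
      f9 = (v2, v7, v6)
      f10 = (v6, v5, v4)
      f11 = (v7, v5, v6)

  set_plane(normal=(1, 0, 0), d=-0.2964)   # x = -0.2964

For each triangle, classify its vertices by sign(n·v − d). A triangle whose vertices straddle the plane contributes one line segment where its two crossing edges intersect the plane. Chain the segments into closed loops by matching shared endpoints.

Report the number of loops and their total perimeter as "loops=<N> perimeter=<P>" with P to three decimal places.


loops=1 perimeter=12.020

Straddling triangles (8 of 12):
  (v4,v1,v0) [+--] → (-0.2964, -1.37, 0.37278)–(-0.2964, -1.37, -1.635)  len=2.0078
  (v2,v4,v0) [-+-] → (-0.2964, 0.31236, -1.635)–(-0.2964, -1.37, -1.635)  len=1.6824
  (v1,v7,v3) [-+-] → (-0.2964, -0.31236, 1.635)–(-0.2964, 1.37, 1.635)  len=1.6824
  (v5,v1,v4) [+-+] → (-0.2964, -1.37, 1.635)–(-0.2964, -1.37, 0.37278)  len=1.2622
  (v5,v7,v1) [++-] → (-0.2964, -0.31236, 1.635)–(-0.2964, -1.37, 1.635)  len=1.0576
  (v3,v7,v2) [-+-] → (-0.2964, 1.37, 1.635)–(-0.2964, 1.37, -0.37278)  len=2.0078
  (v6,v4,v2) [++-] → (-0.2964, 0.31236, -1.635)–(-0.2964, 1.37, -1.635)  len=1.0576
  (v2,v7,v6) [-++] → (-0.2964, 1.37, -0.37278)–(-0.2964, 1.37, -1.635)  len=1.2622

Chained into 1 loop(s):
  loop 1: 8 segments, perimeter = 12.0200
Total perimeter = 12.020


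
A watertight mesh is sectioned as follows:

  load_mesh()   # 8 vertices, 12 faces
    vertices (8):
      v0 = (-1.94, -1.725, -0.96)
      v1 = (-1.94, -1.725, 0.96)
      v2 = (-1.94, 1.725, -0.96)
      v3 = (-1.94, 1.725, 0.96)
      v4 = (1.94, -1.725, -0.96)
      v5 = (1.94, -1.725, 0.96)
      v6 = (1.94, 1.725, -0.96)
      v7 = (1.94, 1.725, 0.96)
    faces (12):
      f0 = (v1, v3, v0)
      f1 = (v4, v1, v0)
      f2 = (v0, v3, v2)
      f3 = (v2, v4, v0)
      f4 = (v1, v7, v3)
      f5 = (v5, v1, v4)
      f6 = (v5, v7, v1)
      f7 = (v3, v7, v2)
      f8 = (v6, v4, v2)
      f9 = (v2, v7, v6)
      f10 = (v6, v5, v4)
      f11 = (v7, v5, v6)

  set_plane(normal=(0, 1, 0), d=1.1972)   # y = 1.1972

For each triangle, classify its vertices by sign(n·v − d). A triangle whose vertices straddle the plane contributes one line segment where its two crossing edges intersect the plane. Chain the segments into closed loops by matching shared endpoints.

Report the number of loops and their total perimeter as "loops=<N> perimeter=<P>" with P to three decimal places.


Straddling triangles (8 of 12):
  (v1,v3,v0) [-+-] → (-1.94, 1.1972, 0.96)–(-1.94, 1.1972, 0.666268)  len=0.2937
  (v0,v3,v2) [-++] → (-1.94, 1.1972, 0.666268)–(-1.94, 1.1972, -0.96)  len=1.6263
  (v2,v4,v0) [+--] → (-1.34642, 1.1972, -0.96)–(-1.94, 1.1972, -0.96)  len=0.5936
  (v1,v7,v3) [-++] → (1.34642, 1.1972, 0.96)–(-1.94, 1.1972, 0.96)  len=3.2864
  (v5,v7,v1) [-+-] → (1.94, 1.1972, 0.96)–(1.34642, 1.1972, 0.96)  len=0.5936
  (v6,v4,v2) [+-+] → (1.94, 1.1972, -0.96)–(-1.34642, 1.1972, -0.96)  len=3.2864
  (v6,v5,v4) [+--] → (1.94, 1.1972, -0.666268)–(1.94, 1.1972, -0.96)  len=0.2937
  (v7,v5,v6) [+-+] → (1.94, 1.1972, 0.96)–(1.94, 1.1972, -0.666268)  len=1.6263

Chained into 1 loop(s):
  loop 1: 8 segments, perimeter = 11.6000
Total perimeter = 11.600

loops=1 perimeter=11.600


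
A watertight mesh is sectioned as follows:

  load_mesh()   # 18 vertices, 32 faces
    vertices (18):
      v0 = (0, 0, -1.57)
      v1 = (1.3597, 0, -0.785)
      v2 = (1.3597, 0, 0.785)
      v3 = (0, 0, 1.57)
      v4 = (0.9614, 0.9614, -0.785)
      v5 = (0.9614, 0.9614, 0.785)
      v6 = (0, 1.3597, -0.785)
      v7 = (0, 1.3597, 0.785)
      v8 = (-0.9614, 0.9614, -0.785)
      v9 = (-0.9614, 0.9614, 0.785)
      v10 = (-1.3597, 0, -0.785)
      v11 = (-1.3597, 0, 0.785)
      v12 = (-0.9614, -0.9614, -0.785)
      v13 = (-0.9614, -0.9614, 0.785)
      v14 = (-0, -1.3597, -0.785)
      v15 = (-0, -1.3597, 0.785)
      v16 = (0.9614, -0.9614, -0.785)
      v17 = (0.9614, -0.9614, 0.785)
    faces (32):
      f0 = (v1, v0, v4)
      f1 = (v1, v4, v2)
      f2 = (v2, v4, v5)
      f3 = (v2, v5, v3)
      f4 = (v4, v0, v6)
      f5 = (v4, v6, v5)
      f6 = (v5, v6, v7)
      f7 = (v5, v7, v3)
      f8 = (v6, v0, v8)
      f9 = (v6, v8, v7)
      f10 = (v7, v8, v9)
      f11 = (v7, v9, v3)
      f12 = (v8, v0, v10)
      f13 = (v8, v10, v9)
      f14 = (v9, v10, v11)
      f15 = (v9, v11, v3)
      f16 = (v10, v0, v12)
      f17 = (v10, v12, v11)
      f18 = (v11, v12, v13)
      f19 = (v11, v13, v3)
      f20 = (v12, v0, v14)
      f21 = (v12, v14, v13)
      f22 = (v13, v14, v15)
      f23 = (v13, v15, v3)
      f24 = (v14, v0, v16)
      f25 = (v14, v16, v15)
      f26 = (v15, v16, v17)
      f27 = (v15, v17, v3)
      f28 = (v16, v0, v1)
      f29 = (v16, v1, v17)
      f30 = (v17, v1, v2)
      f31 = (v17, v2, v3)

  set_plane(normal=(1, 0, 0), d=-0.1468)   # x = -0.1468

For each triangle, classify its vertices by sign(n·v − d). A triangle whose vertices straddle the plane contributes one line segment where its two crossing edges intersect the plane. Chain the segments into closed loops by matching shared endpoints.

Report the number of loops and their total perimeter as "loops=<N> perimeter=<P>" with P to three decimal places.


loops=1 perimeter=9.065

Straddling triangles (12 of 32):
  (v6,v0,v8) [++-] → (-0.1468, 0.1468, -1.45014)–(-0.1468, 1.29888, -0.785)  len=1.3303
  (v6,v8,v7) [+-+] → (-0.1468, 1.29888, -0.785)–(-0.1468, 1.29888, 0.54527)  len=1.3303
  (v7,v8,v9) [+--] → (-0.1468, 1.29888, 0.54527)–(-0.1468, 1.29888, 0.785)  len=0.2397
  (v7,v9,v3) [+-+] → (-0.1468, 1.29888, 0.785)–(-0.1468, 0.1468, 1.45014)  len=1.3303
  (v8,v0,v10) [-+-] → (-0.1468, 0.1468, -1.45014)–(-0.1468, 0, -1.48525)  len=0.1509
  (v9,v11,v3) [--+] → (-0.1468, 0, 1.48525)–(-0.1468, 0.1468, 1.45014)  len=0.1509
  (v10,v0,v12) [-+-] → (-0.1468, 0, -1.48525)–(-0.1468, -0.1468, -1.45014)  len=0.1509
  (v11,v13,v3) [--+] → (-0.1468, -0.1468, 1.45014)–(-0.1468, 0, 1.48525)  len=0.1509
  (v12,v0,v14) [-++] → (-0.1468, -0.1468, -1.45014)–(-0.1468, -1.29888, -0.785)  len=1.3303
  (v12,v14,v13) [-+-] → (-0.1468, -1.29888, -0.785)–(-0.1468, -1.29888, -0.54527)  len=0.2397
  (v13,v14,v15) [-++] → (-0.1468, -1.29888, -0.54527)–(-0.1468, -1.29888, 0.785)  len=1.3303
  (v13,v15,v3) [-++] → (-0.1468, -1.29888, 0.785)–(-0.1468, -0.1468, 1.45014)  len=1.3303

Chained into 1 loop(s):
  loop 1: 12 segments, perimeter = 9.0650
Total perimeter = 9.065


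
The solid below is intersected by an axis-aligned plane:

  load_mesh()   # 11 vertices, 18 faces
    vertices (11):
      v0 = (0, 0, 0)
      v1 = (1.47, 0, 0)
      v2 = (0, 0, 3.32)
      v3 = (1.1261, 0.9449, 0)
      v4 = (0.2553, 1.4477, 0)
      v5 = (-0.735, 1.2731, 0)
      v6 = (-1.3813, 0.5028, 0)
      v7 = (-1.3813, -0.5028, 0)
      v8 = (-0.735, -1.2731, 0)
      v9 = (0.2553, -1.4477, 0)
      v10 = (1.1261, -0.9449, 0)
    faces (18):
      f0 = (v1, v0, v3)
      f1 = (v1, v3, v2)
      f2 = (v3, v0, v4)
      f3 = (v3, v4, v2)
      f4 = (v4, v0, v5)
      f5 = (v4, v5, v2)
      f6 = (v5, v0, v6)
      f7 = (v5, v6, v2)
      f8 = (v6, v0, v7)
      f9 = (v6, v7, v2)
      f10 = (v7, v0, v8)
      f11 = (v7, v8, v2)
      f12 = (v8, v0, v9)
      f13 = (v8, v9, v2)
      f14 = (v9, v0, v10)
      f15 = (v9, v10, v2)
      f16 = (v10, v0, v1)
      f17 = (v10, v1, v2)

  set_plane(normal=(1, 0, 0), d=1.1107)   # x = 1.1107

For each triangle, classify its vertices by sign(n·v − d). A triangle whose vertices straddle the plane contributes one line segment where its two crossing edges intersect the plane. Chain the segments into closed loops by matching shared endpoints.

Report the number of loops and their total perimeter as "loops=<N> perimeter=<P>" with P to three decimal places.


Straddling triangles (8 of 18):
  (v1,v0,v3) [+-+] → (1.1107, 0, 0)–(1.1107, 0.931978, 0)  len=0.9320
  (v1,v3,v2) [++-] → (1.1107, 0.931978, 0.0454027)–(1.1107, 0, 0.81148)  len=1.2064
  (v3,v0,v4) [+--] → (1.1107, 0.931978, 0)–(1.1107, 0.953792, 0)  len=0.0218
  (v3,v4,v2) [+--] → (1.1107, 0.953792, 0)–(1.1107, 0.931978, 0.0454027)  len=0.0504
  (v9,v0,v10) [--+] → (1.1107, -0.931978, 0)–(1.1107, -0.953792, 0)  len=0.0218
  (v9,v10,v2) [-+-] → (1.1107, -0.953792, 0)–(1.1107, -0.931978, 0.0454027)  len=0.0504
  (v10,v0,v1) [+-+] → (1.1107, -0.931978, 0)–(1.1107, 0, 0)  len=0.9320
  (v10,v1,v2) [++-] → (1.1107, 0, 0.81148)–(1.1107, -0.931978, 0.0454027)  len=1.2064

Chained into 1 loop(s):
  loop 1: 8 segments, perimeter = 4.4212
Total perimeter = 4.421

loops=1 perimeter=4.421


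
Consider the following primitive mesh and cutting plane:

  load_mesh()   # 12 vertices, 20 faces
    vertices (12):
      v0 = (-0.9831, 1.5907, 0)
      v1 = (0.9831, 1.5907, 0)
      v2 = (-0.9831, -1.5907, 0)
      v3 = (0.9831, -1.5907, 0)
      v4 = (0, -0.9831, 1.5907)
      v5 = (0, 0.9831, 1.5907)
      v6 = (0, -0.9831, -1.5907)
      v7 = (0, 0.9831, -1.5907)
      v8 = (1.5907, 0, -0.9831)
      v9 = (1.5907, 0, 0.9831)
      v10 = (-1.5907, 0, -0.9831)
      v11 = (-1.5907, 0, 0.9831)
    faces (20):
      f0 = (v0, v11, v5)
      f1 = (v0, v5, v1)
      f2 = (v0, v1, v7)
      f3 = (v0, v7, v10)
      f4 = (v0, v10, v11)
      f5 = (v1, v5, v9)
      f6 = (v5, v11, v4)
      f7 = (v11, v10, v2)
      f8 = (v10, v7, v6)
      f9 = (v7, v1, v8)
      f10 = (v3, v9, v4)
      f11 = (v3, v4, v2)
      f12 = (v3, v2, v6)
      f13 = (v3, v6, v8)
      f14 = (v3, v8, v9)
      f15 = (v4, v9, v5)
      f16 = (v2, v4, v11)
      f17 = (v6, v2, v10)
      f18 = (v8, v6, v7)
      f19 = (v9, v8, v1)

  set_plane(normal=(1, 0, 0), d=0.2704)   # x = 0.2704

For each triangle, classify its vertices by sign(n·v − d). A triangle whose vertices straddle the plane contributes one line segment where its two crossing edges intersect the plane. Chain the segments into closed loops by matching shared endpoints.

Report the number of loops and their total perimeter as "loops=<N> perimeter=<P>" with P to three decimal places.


Straddling triangles (10 of 20):
  (v0,v5,v1) [--+] → (0.2704, 1.15022, 1.15318)–(0.2704, 1.5907, 0)  len=1.2344
  (v0,v1,v7) [-+-] → (0.2704, 1.5907, 0)–(0.2704, 1.15022, -1.15318)  len=1.2344
  (v1,v5,v9) [+-+] → (0.2704, 1.15022, 1.15318)–(0.2704, 0.815985, 1.48742)  len=0.4727
  (v7,v1,v8) [-++] → (0.2704, 1.15022, -1.15318)–(0.2704, 0.815985, -1.48742)  len=0.4727
  (v3,v9,v4) [++-] → (0.2704, -0.815985, 1.48742)–(0.2704, -1.15022, 1.15318)  len=0.4727
  (v3,v4,v2) [+--] → (0.2704, -1.15022, 1.15318)–(0.2704, -1.5907, 0)  len=1.2344
  (v3,v2,v6) [+--] → (0.2704, -1.5907, 0)–(0.2704, -1.15022, -1.15318)  len=1.2344
  (v3,v6,v8) [+-+] → (0.2704, -1.15022, -1.15318)–(0.2704, -0.815985, -1.48742)  len=0.4727
  (v4,v9,v5) [-+-] → (0.2704, -0.815985, 1.48742)–(0.2704, 0.815985, 1.48742)  len=1.6320
  (v8,v6,v7) [+--] → (0.2704, -0.815985, -1.48742)–(0.2704, 0.815985, -1.48742)  len=1.6320

Chained into 1 loop(s):
  loop 1: 10 segments, perimeter = 10.0924
Total perimeter = 10.092

loops=1 perimeter=10.092


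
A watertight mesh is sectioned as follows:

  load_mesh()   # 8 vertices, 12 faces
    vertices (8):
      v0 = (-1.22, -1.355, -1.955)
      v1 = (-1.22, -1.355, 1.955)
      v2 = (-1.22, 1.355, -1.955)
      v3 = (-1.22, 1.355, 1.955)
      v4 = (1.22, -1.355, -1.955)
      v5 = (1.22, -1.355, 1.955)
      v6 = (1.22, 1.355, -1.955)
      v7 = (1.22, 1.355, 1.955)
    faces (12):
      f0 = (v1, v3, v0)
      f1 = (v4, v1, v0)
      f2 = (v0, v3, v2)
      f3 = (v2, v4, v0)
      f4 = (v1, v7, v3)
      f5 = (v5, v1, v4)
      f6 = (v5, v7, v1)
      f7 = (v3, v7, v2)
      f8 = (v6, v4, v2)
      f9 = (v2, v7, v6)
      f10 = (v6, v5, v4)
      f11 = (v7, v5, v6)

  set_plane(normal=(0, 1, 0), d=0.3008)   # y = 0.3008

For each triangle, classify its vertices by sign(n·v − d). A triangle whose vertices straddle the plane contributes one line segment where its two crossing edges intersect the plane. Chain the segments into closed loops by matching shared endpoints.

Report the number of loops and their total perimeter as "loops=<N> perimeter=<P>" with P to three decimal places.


loops=1 perimeter=12.700

Straddling triangles (8 of 12):
  (v1,v3,v0) [-+-] → (-1.22, 0.3008, 1.955)–(-1.22, 0.3008, 0.433996)  len=1.5210
  (v0,v3,v2) [-++] → (-1.22, 0.3008, 0.433996)–(-1.22, 0.3008, -1.955)  len=2.3890
  (v2,v4,v0) [+--] → (-0.270831, 0.3008, -1.955)–(-1.22, 0.3008, -1.955)  len=0.9492
  (v1,v7,v3) [-++] → (0.270831, 0.3008, 1.955)–(-1.22, 0.3008, 1.955)  len=1.4908
  (v5,v7,v1) [-+-] → (1.22, 0.3008, 1.955)–(0.270831, 0.3008, 1.955)  len=0.9492
  (v6,v4,v2) [+-+] → (1.22, 0.3008, -1.955)–(-0.270831, 0.3008, -1.955)  len=1.4908
  (v6,v5,v4) [+--] → (1.22, 0.3008, -0.433996)–(1.22, 0.3008, -1.955)  len=1.5210
  (v7,v5,v6) [+-+] → (1.22, 0.3008, 1.955)–(1.22, 0.3008, -0.433996)  len=2.3890

Chained into 1 loop(s):
  loop 1: 8 segments, perimeter = 12.7000
Total perimeter = 12.700


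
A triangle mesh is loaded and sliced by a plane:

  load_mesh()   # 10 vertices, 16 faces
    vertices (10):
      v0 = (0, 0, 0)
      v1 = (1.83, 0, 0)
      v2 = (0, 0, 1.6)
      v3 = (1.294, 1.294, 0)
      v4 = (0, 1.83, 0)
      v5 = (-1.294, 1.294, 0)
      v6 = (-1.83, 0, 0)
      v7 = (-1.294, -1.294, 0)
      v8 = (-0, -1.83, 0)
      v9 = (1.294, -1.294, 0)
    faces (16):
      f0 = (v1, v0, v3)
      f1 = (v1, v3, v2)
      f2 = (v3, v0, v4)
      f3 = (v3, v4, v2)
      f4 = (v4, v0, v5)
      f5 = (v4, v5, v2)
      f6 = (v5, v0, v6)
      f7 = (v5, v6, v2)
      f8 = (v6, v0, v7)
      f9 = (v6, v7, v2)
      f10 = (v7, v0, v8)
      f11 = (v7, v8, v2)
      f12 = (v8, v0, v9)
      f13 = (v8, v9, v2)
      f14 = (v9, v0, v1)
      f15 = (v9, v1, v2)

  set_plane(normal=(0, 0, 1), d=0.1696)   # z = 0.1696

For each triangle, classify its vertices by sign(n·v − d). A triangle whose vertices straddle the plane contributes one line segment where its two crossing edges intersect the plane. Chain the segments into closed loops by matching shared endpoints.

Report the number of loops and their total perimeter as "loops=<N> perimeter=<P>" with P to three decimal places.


loops=1 perimeter=10.017

Straddling triangles (8 of 16):
  (v1,v3,v2) [--+] → (1.15684, 1.15684, 0.1696)–(1.63602, 0, 0.1696)  len=1.2522
  (v3,v4,v2) [--+] → (0, 1.63602, 0.1696)–(1.15684, 1.15684, 0.1696)  len=1.2522
  (v4,v5,v2) [--+] → (-1.15684, 1.15684, 0.1696)–(0, 1.63602, 0.1696)  len=1.2522
  (v5,v6,v2) [--+] → (-1.63602, 0, 0.1696)–(-1.15684, 1.15684, 0.1696)  len=1.2522
  (v6,v7,v2) [--+] → (-1.15684, -1.15684, 0.1696)–(-1.63602, 0, 0.1696)  len=1.2522
  (v7,v8,v2) [--+] → (0, -1.63602, 0.1696)–(-1.15684, -1.15684, 0.1696)  len=1.2522
  (v8,v9,v2) [--+] → (1.15684, -1.15684, 0.1696)–(0, -1.63602, 0.1696)  len=1.2522
  (v9,v1,v2) [--+] → (1.63602, 0, 0.1696)–(1.15684, -1.15684, 0.1696)  len=1.2522

Chained into 1 loop(s):
  loop 1: 8 segments, perimeter = 10.0172
Total perimeter = 10.017
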